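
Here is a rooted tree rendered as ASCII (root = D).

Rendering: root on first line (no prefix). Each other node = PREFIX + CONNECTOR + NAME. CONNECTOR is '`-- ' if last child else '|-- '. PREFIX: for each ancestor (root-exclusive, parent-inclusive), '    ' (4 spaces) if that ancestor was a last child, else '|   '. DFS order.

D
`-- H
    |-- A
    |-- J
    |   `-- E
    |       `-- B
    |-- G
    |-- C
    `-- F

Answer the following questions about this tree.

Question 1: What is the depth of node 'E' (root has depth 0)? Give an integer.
Answer: 3

Derivation:
Path from root to E: D -> H -> J -> E
Depth = number of edges = 3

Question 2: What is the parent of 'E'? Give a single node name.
Scan adjacency: E appears as child of J

Answer: J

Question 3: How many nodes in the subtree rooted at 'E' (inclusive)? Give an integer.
Answer: 2

Derivation:
Subtree rooted at E contains: B, E
Count = 2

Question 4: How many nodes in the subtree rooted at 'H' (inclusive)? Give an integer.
Answer: 8

Derivation:
Subtree rooted at H contains: A, B, C, E, F, G, H, J
Count = 8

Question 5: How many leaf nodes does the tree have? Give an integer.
Leaves (nodes with no children): A, B, C, F, G

Answer: 5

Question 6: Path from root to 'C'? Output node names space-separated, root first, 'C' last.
Walk down from root: D -> H -> C

Answer: D H C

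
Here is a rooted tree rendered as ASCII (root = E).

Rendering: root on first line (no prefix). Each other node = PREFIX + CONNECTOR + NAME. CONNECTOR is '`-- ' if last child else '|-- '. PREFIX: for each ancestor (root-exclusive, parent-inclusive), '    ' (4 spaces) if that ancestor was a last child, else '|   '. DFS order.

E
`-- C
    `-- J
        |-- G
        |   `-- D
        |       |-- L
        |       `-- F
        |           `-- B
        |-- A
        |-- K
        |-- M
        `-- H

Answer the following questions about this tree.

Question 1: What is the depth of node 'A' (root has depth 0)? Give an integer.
Answer: 3

Derivation:
Path from root to A: E -> C -> J -> A
Depth = number of edges = 3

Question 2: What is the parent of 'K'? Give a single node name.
Answer: J

Derivation:
Scan adjacency: K appears as child of J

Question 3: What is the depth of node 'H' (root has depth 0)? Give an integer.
Path from root to H: E -> C -> J -> H
Depth = number of edges = 3

Answer: 3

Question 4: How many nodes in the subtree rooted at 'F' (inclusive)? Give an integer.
Subtree rooted at F contains: B, F
Count = 2

Answer: 2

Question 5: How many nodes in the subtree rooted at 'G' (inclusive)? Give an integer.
Subtree rooted at G contains: B, D, F, G, L
Count = 5

Answer: 5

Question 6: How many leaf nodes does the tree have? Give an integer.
Answer: 6

Derivation:
Leaves (nodes with no children): A, B, H, K, L, M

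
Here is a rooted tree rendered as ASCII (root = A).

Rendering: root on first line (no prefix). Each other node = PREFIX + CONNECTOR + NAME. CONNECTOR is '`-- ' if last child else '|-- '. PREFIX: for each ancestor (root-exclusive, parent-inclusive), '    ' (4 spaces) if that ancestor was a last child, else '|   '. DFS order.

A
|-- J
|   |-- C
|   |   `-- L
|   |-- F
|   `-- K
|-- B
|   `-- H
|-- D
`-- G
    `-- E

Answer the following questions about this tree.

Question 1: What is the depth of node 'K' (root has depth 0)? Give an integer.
Path from root to K: A -> J -> K
Depth = number of edges = 2

Answer: 2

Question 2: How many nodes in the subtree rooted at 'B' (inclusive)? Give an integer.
Subtree rooted at B contains: B, H
Count = 2

Answer: 2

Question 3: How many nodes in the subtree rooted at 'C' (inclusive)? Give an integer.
Answer: 2

Derivation:
Subtree rooted at C contains: C, L
Count = 2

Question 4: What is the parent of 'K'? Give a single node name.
Answer: J

Derivation:
Scan adjacency: K appears as child of J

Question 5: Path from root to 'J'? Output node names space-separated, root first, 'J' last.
Answer: A J

Derivation:
Walk down from root: A -> J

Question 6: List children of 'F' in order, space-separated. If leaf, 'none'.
Node F's children (from adjacency): (leaf)

Answer: none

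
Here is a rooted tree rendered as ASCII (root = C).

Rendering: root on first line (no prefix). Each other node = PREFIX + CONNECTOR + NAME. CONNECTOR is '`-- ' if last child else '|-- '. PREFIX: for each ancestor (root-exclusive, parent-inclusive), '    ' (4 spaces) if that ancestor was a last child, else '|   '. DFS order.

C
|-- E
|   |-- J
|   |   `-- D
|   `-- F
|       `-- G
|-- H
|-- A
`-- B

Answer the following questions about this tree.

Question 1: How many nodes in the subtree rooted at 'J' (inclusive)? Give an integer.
Subtree rooted at J contains: D, J
Count = 2

Answer: 2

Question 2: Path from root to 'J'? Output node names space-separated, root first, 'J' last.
Answer: C E J

Derivation:
Walk down from root: C -> E -> J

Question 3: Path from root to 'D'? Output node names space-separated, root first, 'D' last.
Answer: C E J D

Derivation:
Walk down from root: C -> E -> J -> D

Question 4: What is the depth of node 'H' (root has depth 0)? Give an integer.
Answer: 1

Derivation:
Path from root to H: C -> H
Depth = number of edges = 1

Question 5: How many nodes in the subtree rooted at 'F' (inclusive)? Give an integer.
Subtree rooted at F contains: F, G
Count = 2

Answer: 2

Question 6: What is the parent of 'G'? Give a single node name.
Scan adjacency: G appears as child of F

Answer: F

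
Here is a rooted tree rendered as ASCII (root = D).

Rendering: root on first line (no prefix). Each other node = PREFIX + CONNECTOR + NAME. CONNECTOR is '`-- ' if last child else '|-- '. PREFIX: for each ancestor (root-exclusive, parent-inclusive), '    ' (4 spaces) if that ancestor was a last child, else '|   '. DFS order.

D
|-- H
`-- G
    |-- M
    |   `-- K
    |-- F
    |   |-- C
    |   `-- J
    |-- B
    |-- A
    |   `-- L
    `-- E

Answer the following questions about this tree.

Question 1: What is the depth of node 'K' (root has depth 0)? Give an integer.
Answer: 3

Derivation:
Path from root to K: D -> G -> M -> K
Depth = number of edges = 3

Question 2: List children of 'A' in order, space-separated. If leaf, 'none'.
Node A's children (from adjacency): L

Answer: L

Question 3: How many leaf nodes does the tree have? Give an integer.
Leaves (nodes with no children): B, C, E, H, J, K, L

Answer: 7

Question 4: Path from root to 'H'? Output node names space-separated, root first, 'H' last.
Answer: D H

Derivation:
Walk down from root: D -> H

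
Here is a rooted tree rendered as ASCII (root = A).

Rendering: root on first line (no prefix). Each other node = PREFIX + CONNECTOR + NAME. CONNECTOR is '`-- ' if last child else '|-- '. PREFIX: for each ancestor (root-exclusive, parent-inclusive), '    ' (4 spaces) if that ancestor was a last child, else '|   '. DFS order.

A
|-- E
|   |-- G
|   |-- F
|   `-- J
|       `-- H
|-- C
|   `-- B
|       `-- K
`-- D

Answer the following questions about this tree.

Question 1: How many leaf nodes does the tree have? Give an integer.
Answer: 5

Derivation:
Leaves (nodes with no children): D, F, G, H, K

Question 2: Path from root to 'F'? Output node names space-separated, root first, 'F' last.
Walk down from root: A -> E -> F

Answer: A E F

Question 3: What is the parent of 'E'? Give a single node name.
Answer: A

Derivation:
Scan adjacency: E appears as child of A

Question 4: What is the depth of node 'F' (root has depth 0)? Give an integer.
Answer: 2

Derivation:
Path from root to F: A -> E -> F
Depth = number of edges = 2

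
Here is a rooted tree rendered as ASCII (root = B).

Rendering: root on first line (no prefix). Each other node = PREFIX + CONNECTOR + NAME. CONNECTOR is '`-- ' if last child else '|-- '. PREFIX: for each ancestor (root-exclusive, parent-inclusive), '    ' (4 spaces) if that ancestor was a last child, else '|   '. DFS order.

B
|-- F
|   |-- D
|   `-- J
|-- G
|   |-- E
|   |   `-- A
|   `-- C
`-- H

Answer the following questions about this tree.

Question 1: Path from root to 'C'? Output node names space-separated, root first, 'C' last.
Walk down from root: B -> G -> C

Answer: B G C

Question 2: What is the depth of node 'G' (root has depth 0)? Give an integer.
Answer: 1

Derivation:
Path from root to G: B -> G
Depth = number of edges = 1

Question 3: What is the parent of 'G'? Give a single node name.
Answer: B

Derivation:
Scan adjacency: G appears as child of B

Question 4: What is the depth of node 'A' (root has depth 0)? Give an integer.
Path from root to A: B -> G -> E -> A
Depth = number of edges = 3

Answer: 3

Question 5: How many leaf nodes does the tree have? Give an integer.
Leaves (nodes with no children): A, C, D, H, J

Answer: 5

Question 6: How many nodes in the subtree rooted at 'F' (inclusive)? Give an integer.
Subtree rooted at F contains: D, F, J
Count = 3

Answer: 3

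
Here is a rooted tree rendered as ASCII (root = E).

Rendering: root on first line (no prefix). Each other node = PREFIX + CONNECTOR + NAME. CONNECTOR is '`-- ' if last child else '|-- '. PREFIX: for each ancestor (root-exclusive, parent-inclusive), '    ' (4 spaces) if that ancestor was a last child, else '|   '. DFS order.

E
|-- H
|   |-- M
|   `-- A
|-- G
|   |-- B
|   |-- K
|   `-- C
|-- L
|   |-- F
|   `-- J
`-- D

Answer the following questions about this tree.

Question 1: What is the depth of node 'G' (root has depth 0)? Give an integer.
Answer: 1

Derivation:
Path from root to G: E -> G
Depth = number of edges = 1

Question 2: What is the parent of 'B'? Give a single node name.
Scan adjacency: B appears as child of G

Answer: G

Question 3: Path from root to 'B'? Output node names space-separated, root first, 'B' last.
Walk down from root: E -> G -> B

Answer: E G B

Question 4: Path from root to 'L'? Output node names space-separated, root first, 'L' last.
Walk down from root: E -> L

Answer: E L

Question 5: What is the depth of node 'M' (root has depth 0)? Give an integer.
Answer: 2

Derivation:
Path from root to M: E -> H -> M
Depth = number of edges = 2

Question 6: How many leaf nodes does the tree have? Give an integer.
Leaves (nodes with no children): A, B, C, D, F, J, K, M

Answer: 8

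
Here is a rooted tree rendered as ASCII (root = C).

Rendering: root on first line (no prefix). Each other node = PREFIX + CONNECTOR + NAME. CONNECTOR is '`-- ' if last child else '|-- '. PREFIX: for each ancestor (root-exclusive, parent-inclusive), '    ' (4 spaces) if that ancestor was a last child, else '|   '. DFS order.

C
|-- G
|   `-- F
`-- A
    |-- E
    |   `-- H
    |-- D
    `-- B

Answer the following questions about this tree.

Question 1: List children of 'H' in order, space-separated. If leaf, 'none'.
Answer: none

Derivation:
Node H's children (from adjacency): (leaf)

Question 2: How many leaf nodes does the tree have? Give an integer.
Leaves (nodes with no children): B, D, F, H

Answer: 4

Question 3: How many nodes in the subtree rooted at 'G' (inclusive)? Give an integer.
Answer: 2

Derivation:
Subtree rooted at G contains: F, G
Count = 2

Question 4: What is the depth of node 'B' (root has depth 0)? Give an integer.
Path from root to B: C -> A -> B
Depth = number of edges = 2

Answer: 2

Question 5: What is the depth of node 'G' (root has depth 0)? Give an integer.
Answer: 1

Derivation:
Path from root to G: C -> G
Depth = number of edges = 1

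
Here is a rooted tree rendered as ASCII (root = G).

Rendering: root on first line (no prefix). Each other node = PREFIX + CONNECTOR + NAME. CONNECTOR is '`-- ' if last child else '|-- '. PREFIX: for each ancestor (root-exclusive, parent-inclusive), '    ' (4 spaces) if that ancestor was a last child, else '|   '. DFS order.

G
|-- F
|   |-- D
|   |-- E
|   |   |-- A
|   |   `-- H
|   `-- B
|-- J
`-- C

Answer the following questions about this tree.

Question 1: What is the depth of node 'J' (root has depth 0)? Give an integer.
Path from root to J: G -> J
Depth = number of edges = 1

Answer: 1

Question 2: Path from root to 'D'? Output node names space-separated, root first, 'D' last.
Walk down from root: G -> F -> D

Answer: G F D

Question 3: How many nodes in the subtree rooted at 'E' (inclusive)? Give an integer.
Subtree rooted at E contains: A, E, H
Count = 3

Answer: 3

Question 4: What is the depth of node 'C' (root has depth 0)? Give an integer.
Answer: 1

Derivation:
Path from root to C: G -> C
Depth = number of edges = 1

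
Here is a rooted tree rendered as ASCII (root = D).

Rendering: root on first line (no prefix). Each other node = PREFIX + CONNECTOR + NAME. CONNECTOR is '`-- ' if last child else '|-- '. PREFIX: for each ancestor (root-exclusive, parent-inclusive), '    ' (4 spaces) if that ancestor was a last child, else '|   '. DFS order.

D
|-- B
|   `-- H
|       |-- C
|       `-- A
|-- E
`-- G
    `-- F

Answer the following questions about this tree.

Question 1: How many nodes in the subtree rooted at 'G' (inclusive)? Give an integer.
Subtree rooted at G contains: F, G
Count = 2

Answer: 2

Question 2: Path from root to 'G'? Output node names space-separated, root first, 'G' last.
Walk down from root: D -> G

Answer: D G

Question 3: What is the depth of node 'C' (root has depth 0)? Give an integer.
Path from root to C: D -> B -> H -> C
Depth = number of edges = 3

Answer: 3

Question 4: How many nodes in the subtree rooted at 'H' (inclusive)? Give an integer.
Subtree rooted at H contains: A, C, H
Count = 3

Answer: 3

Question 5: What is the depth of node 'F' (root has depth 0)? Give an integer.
Path from root to F: D -> G -> F
Depth = number of edges = 2

Answer: 2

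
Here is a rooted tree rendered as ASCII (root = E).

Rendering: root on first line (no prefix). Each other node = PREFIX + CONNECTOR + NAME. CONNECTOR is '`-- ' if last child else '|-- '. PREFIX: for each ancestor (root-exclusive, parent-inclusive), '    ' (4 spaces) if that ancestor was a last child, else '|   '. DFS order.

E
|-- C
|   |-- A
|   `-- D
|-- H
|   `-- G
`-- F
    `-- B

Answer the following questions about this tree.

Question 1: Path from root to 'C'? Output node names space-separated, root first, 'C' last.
Answer: E C

Derivation:
Walk down from root: E -> C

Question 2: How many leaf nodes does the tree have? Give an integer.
Answer: 4

Derivation:
Leaves (nodes with no children): A, B, D, G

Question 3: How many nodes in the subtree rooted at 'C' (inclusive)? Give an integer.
Subtree rooted at C contains: A, C, D
Count = 3

Answer: 3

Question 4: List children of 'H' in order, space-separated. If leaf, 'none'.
Answer: G

Derivation:
Node H's children (from adjacency): G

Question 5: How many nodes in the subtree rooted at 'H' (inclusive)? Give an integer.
Answer: 2

Derivation:
Subtree rooted at H contains: G, H
Count = 2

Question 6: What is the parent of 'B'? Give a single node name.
Scan adjacency: B appears as child of F

Answer: F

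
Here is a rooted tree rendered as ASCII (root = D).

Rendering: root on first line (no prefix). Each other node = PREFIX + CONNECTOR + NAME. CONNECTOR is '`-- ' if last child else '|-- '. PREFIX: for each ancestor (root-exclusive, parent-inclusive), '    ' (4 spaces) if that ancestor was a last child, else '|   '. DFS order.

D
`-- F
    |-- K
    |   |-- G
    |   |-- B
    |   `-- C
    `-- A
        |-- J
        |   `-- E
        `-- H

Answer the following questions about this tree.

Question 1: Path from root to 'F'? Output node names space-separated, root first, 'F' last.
Walk down from root: D -> F

Answer: D F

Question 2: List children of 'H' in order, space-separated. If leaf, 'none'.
Answer: none

Derivation:
Node H's children (from adjacency): (leaf)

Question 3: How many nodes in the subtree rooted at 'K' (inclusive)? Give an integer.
Subtree rooted at K contains: B, C, G, K
Count = 4

Answer: 4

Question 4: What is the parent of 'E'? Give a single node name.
Answer: J

Derivation:
Scan adjacency: E appears as child of J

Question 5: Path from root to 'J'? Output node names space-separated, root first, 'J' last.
Answer: D F A J

Derivation:
Walk down from root: D -> F -> A -> J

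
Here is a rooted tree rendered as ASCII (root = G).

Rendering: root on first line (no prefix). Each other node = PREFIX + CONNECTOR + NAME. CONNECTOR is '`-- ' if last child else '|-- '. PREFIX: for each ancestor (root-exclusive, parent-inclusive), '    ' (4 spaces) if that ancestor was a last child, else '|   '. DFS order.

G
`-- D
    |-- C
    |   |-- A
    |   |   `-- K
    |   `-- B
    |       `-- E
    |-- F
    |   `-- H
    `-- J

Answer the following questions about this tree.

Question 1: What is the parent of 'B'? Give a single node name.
Answer: C

Derivation:
Scan adjacency: B appears as child of C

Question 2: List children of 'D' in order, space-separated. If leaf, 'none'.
Answer: C F J

Derivation:
Node D's children (from adjacency): C, F, J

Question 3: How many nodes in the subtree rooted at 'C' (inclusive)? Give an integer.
Subtree rooted at C contains: A, B, C, E, K
Count = 5

Answer: 5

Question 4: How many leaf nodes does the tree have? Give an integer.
Leaves (nodes with no children): E, H, J, K

Answer: 4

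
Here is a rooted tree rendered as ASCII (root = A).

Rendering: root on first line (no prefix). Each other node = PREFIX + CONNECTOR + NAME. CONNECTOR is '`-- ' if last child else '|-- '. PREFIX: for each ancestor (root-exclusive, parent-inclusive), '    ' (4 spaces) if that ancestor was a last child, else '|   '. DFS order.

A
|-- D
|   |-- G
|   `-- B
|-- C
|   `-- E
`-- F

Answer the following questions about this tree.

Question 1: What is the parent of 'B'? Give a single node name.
Answer: D

Derivation:
Scan adjacency: B appears as child of D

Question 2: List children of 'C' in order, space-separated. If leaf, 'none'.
Node C's children (from adjacency): E

Answer: E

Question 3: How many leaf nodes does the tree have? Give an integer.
Answer: 4

Derivation:
Leaves (nodes with no children): B, E, F, G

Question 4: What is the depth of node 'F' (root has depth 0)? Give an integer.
Path from root to F: A -> F
Depth = number of edges = 1

Answer: 1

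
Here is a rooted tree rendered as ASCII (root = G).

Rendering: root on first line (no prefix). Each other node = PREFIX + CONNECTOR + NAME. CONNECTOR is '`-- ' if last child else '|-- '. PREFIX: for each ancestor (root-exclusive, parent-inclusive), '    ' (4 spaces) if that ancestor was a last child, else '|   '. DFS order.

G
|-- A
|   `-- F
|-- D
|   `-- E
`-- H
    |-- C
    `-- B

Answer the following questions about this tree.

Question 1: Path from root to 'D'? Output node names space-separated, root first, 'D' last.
Walk down from root: G -> D

Answer: G D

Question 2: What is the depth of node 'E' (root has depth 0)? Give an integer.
Answer: 2

Derivation:
Path from root to E: G -> D -> E
Depth = number of edges = 2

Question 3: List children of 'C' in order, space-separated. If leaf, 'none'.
Node C's children (from adjacency): (leaf)

Answer: none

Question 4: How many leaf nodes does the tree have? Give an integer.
Leaves (nodes with no children): B, C, E, F

Answer: 4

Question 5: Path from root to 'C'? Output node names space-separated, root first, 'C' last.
Walk down from root: G -> H -> C

Answer: G H C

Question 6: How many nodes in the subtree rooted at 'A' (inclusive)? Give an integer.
Answer: 2

Derivation:
Subtree rooted at A contains: A, F
Count = 2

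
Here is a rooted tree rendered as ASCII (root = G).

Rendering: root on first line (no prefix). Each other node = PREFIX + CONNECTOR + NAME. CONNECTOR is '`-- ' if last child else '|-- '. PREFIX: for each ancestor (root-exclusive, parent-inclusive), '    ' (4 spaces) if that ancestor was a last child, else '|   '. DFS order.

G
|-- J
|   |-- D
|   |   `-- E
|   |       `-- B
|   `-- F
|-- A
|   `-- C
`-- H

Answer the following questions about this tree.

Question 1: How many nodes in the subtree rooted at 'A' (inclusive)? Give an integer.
Subtree rooted at A contains: A, C
Count = 2

Answer: 2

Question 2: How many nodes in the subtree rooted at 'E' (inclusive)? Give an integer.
Subtree rooted at E contains: B, E
Count = 2

Answer: 2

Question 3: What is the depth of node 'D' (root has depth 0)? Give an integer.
Path from root to D: G -> J -> D
Depth = number of edges = 2

Answer: 2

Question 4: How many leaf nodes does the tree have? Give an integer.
Answer: 4

Derivation:
Leaves (nodes with no children): B, C, F, H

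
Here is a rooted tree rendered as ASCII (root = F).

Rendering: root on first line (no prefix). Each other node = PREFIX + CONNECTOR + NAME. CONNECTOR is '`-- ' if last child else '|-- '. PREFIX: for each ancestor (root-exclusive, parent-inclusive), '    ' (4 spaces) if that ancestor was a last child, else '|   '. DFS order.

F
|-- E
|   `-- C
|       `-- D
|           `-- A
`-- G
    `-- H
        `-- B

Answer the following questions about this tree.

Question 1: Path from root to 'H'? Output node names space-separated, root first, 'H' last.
Answer: F G H

Derivation:
Walk down from root: F -> G -> H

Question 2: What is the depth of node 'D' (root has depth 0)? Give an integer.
Answer: 3

Derivation:
Path from root to D: F -> E -> C -> D
Depth = number of edges = 3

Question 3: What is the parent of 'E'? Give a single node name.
Answer: F

Derivation:
Scan adjacency: E appears as child of F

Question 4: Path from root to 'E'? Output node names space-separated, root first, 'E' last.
Answer: F E

Derivation:
Walk down from root: F -> E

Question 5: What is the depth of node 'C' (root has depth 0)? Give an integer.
Path from root to C: F -> E -> C
Depth = number of edges = 2

Answer: 2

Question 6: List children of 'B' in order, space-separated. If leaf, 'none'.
Node B's children (from adjacency): (leaf)

Answer: none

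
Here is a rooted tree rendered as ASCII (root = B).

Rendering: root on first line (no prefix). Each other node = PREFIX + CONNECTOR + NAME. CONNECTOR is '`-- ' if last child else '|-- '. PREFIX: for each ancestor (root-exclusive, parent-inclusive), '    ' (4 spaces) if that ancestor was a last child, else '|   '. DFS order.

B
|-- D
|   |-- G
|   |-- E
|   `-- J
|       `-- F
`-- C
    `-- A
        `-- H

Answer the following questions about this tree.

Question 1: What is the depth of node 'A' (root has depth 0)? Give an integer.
Path from root to A: B -> C -> A
Depth = number of edges = 2

Answer: 2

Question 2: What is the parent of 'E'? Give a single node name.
Scan adjacency: E appears as child of D

Answer: D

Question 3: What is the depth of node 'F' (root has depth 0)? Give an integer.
Answer: 3

Derivation:
Path from root to F: B -> D -> J -> F
Depth = number of edges = 3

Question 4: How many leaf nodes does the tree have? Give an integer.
Answer: 4

Derivation:
Leaves (nodes with no children): E, F, G, H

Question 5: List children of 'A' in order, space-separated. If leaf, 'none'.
Answer: H

Derivation:
Node A's children (from adjacency): H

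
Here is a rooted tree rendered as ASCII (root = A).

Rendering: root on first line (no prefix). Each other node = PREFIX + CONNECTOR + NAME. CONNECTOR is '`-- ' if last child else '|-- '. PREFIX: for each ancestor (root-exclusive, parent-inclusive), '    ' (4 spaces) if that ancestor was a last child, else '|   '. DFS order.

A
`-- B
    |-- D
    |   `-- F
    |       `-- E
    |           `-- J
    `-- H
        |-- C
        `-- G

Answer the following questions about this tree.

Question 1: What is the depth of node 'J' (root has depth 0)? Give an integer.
Answer: 5

Derivation:
Path from root to J: A -> B -> D -> F -> E -> J
Depth = number of edges = 5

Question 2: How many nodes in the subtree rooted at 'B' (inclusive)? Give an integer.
Subtree rooted at B contains: B, C, D, E, F, G, H, J
Count = 8

Answer: 8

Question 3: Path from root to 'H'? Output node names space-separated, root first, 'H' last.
Answer: A B H

Derivation:
Walk down from root: A -> B -> H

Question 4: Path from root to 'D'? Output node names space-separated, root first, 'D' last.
Walk down from root: A -> B -> D

Answer: A B D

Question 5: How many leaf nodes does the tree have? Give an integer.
Answer: 3

Derivation:
Leaves (nodes with no children): C, G, J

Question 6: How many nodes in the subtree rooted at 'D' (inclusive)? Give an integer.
Subtree rooted at D contains: D, E, F, J
Count = 4

Answer: 4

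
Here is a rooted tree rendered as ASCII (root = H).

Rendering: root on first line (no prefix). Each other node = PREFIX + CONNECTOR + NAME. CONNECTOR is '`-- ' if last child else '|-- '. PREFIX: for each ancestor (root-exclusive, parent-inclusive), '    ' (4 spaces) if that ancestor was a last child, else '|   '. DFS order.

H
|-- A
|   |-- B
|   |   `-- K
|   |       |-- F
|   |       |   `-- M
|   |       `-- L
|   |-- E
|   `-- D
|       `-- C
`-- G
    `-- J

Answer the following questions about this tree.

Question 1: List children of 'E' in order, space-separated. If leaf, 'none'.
Answer: none

Derivation:
Node E's children (from adjacency): (leaf)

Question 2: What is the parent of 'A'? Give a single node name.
Scan adjacency: A appears as child of H

Answer: H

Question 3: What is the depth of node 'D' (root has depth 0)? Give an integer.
Answer: 2

Derivation:
Path from root to D: H -> A -> D
Depth = number of edges = 2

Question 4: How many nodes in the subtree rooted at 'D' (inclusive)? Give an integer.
Subtree rooted at D contains: C, D
Count = 2

Answer: 2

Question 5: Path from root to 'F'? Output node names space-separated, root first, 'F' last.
Answer: H A B K F

Derivation:
Walk down from root: H -> A -> B -> K -> F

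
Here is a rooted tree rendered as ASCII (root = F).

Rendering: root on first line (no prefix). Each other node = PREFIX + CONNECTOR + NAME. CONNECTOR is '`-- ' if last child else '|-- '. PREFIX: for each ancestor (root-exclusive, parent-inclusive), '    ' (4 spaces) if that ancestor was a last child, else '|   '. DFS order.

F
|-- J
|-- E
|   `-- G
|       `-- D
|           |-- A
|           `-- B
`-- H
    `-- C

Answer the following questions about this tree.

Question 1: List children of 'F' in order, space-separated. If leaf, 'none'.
Answer: J E H

Derivation:
Node F's children (from adjacency): J, E, H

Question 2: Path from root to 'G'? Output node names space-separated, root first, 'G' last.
Answer: F E G

Derivation:
Walk down from root: F -> E -> G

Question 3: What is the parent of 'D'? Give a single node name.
Answer: G

Derivation:
Scan adjacency: D appears as child of G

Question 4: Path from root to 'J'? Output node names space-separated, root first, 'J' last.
Walk down from root: F -> J

Answer: F J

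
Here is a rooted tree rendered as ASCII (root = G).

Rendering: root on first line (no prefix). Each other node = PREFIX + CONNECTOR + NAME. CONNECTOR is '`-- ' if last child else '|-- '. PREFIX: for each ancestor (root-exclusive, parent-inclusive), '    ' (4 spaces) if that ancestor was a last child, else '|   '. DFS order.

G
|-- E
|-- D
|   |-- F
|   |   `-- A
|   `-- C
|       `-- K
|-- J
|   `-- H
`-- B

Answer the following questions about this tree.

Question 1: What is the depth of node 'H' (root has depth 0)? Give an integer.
Answer: 2

Derivation:
Path from root to H: G -> J -> H
Depth = number of edges = 2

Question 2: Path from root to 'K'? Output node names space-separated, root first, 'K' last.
Answer: G D C K

Derivation:
Walk down from root: G -> D -> C -> K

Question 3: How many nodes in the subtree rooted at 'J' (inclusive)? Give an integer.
Subtree rooted at J contains: H, J
Count = 2

Answer: 2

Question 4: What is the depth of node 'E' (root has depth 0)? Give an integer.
Answer: 1

Derivation:
Path from root to E: G -> E
Depth = number of edges = 1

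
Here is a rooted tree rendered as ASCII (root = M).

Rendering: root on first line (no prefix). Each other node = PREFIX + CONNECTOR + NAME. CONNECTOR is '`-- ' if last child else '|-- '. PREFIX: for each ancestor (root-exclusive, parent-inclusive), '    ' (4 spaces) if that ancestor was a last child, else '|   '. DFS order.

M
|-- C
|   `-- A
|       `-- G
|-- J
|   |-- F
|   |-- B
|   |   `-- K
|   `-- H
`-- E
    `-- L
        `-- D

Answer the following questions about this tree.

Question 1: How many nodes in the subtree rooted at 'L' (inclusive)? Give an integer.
Subtree rooted at L contains: D, L
Count = 2

Answer: 2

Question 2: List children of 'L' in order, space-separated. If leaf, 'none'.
Answer: D

Derivation:
Node L's children (from adjacency): D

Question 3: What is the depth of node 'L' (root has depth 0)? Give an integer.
Path from root to L: M -> E -> L
Depth = number of edges = 2

Answer: 2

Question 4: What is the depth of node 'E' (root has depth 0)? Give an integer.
Path from root to E: M -> E
Depth = number of edges = 1

Answer: 1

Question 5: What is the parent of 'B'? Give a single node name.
Scan adjacency: B appears as child of J

Answer: J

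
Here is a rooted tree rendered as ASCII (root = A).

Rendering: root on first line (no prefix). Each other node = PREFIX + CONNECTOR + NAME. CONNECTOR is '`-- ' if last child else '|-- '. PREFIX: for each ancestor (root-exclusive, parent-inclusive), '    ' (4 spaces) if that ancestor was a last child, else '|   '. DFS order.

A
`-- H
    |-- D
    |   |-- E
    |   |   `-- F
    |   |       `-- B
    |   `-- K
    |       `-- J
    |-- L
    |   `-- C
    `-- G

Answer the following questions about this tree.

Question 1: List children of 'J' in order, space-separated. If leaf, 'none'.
Node J's children (from adjacency): (leaf)

Answer: none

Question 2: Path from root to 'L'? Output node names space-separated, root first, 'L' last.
Answer: A H L

Derivation:
Walk down from root: A -> H -> L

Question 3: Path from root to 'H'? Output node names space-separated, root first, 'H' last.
Answer: A H

Derivation:
Walk down from root: A -> H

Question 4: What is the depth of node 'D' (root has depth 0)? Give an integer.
Answer: 2

Derivation:
Path from root to D: A -> H -> D
Depth = number of edges = 2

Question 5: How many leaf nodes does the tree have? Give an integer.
Answer: 4

Derivation:
Leaves (nodes with no children): B, C, G, J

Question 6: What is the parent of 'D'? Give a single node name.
Answer: H

Derivation:
Scan adjacency: D appears as child of H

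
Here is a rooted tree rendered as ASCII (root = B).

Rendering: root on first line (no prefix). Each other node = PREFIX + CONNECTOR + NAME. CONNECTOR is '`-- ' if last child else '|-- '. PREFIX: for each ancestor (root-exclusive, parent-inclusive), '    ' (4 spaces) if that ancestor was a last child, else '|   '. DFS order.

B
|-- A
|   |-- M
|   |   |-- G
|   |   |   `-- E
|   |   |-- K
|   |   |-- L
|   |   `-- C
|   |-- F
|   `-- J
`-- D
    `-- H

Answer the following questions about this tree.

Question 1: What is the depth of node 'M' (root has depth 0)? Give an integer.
Answer: 2

Derivation:
Path from root to M: B -> A -> M
Depth = number of edges = 2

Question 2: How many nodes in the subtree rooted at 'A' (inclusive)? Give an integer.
Answer: 9

Derivation:
Subtree rooted at A contains: A, C, E, F, G, J, K, L, M
Count = 9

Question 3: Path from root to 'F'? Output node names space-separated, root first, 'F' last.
Answer: B A F

Derivation:
Walk down from root: B -> A -> F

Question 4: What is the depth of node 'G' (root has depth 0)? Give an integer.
Answer: 3

Derivation:
Path from root to G: B -> A -> M -> G
Depth = number of edges = 3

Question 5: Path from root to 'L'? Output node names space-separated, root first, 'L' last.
Walk down from root: B -> A -> M -> L

Answer: B A M L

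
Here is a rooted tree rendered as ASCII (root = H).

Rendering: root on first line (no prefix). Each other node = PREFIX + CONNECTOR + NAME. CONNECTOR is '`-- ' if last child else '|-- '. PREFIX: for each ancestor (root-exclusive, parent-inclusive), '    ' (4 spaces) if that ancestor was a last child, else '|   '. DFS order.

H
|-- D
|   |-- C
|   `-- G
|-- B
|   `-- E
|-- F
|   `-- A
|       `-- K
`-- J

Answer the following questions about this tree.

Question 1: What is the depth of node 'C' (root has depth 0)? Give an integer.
Path from root to C: H -> D -> C
Depth = number of edges = 2

Answer: 2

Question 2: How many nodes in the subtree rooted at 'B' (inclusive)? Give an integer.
Answer: 2

Derivation:
Subtree rooted at B contains: B, E
Count = 2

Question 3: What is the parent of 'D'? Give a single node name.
Scan adjacency: D appears as child of H

Answer: H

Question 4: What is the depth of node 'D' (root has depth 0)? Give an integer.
Answer: 1

Derivation:
Path from root to D: H -> D
Depth = number of edges = 1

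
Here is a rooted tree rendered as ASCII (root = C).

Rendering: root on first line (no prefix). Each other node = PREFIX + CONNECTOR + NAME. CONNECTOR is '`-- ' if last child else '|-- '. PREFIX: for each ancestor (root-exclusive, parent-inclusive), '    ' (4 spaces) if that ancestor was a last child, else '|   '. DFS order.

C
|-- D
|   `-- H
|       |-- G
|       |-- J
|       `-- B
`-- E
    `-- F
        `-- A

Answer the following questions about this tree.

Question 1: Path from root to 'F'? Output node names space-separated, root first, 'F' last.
Answer: C E F

Derivation:
Walk down from root: C -> E -> F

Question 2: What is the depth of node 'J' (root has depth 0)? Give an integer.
Path from root to J: C -> D -> H -> J
Depth = number of edges = 3

Answer: 3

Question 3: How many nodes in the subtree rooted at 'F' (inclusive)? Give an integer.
Answer: 2

Derivation:
Subtree rooted at F contains: A, F
Count = 2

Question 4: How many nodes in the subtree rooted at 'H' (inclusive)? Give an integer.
Subtree rooted at H contains: B, G, H, J
Count = 4

Answer: 4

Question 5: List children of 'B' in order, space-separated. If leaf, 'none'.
Node B's children (from adjacency): (leaf)

Answer: none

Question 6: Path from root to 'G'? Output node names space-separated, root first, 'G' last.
Answer: C D H G

Derivation:
Walk down from root: C -> D -> H -> G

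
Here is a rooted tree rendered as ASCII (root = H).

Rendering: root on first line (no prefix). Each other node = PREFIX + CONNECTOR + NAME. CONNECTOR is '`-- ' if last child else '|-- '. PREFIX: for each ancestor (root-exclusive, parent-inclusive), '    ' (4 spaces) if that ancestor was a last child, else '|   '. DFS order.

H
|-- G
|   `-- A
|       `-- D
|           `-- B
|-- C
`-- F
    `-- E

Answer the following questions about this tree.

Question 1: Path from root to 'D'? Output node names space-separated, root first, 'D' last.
Walk down from root: H -> G -> A -> D

Answer: H G A D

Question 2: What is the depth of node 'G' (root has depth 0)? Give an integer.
Answer: 1

Derivation:
Path from root to G: H -> G
Depth = number of edges = 1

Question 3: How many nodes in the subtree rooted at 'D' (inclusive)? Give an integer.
Subtree rooted at D contains: B, D
Count = 2

Answer: 2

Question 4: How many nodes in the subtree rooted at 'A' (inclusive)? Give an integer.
Answer: 3

Derivation:
Subtree rooted at A contains: A, B, D
Count = 3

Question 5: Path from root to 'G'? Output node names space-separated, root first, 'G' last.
Walk down from root: H -> G

Answer: H G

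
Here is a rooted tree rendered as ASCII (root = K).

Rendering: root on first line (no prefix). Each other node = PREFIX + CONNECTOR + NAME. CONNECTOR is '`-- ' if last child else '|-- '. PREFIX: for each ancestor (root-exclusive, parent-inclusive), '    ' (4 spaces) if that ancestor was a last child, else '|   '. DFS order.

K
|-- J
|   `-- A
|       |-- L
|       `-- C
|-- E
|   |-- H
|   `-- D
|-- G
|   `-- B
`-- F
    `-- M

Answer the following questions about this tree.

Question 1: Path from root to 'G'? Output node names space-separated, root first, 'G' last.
Answer: K G

Derivation:
Walk down from root: K -> G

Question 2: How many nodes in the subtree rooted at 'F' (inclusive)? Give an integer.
Subtree rooted at F contains: F, M
Count = 2

Answer: 2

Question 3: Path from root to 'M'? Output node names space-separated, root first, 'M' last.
Answer: K F M

Derivation:
Walk down from root: K -> F -> M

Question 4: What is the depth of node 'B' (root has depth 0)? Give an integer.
Answer: 2

Derivation:
Path from root to B: K -> G -> B
Depth = number of edges = 2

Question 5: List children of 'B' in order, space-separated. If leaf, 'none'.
Node B's children (from adjacency): (leaf)

Answer: none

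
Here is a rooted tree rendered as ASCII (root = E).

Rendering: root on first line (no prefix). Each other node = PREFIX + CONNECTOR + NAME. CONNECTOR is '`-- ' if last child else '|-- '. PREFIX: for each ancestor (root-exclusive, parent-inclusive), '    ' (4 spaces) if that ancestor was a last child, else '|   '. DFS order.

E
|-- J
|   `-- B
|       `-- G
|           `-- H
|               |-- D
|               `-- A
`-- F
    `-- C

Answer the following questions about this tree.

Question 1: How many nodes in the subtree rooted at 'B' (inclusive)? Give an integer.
Subtree rooted at B contains: A, B, D, G, H
Count = 5

Answer: 5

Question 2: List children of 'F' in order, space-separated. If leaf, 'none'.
Answer: C

Derivation:
Node F's children (from adjacency): C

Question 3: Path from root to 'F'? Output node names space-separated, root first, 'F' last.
Walk down from root: E -> F

Answer: E F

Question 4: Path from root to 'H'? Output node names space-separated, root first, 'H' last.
Answer: E J B G H

Derivation:
Walk down from root: E -> J -> B -> G -> H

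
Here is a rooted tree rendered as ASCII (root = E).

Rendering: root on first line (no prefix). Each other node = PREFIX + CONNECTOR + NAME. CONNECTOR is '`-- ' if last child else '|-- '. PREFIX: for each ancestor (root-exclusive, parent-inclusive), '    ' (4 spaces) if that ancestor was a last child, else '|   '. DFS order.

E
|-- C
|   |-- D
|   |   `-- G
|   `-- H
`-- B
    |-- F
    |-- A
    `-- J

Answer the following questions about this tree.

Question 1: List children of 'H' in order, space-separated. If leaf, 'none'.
Node H's children (from adjacency): (leaf)

Answer: none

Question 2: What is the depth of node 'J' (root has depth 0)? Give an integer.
Answer: 2

Derivation:
Path from root to J: E -> B -> J
Depth = number of edges = 2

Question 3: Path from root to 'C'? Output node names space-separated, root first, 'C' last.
Walk down from root: E -> C

Answer: E C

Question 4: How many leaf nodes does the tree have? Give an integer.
Leaves (nodes with no children): A, F, G, H, J

Answer: 5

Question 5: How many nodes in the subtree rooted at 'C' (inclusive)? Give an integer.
Subtree rooted at C contains: C, D, G, H
Count = 4

Answer: 4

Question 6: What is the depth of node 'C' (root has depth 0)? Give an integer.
Answer: 1

Derivation:
Path from root to C: E -> C
Depth = number of edges = 1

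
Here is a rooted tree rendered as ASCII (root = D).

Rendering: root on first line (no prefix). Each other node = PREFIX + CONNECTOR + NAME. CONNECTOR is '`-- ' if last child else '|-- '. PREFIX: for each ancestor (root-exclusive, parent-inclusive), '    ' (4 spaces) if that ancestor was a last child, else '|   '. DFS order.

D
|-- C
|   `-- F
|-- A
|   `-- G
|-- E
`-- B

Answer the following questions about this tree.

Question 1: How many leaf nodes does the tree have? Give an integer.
Leaves (nodes with no children): B, E, F, G

Answer: 4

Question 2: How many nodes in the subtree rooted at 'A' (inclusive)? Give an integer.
Answer: 2

Derivation:
Subtree rooted at A contains: A, G
Count = 2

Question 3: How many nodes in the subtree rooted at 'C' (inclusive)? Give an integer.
Answer: 2

Derivation:
Subtree rooted at C contains: C, F
Count = 2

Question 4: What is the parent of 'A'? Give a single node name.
Scan adjacency: A appears as child of D

Answer: D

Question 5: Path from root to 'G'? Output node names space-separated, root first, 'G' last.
Walk down from root: D -> A -> G

Answer: D A G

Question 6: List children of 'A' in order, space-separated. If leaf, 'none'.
Answer: G

Derivation:
Node A's children (from adjacency): G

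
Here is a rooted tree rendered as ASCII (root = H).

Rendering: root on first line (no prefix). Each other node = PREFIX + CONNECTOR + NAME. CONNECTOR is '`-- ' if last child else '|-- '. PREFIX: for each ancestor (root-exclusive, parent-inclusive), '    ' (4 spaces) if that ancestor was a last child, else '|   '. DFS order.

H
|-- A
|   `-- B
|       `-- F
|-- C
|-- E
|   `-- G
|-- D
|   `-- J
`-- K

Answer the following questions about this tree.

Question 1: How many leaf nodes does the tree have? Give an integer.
Leaves (nodes with no children): C, F, G, J, K

Answer: 5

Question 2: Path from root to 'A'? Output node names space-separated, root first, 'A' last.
Walk down from root: H -> A

Answer: H A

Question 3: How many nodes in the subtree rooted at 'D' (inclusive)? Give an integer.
Answer: 2

Derivation:
Subtree rooted at D contains: D, J
Count = 2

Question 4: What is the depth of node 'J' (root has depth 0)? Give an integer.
Answer: 2

Derivation:
Path from root to J: H -> D -> J
Depth = number of edges = 2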